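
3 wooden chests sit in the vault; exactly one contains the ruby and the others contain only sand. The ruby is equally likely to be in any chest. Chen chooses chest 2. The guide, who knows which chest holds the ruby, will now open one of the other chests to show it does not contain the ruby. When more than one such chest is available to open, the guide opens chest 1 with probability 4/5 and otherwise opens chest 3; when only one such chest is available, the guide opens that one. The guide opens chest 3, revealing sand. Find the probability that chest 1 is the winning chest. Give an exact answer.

5/6

Apply Bayes' rule, conditioning on where the ruby actually is.
If it is in chest 1 (prior 1/3): only chest 3 is available, probability 1; weight (1/3)·1 = 1/3.
If it is in chest 2 (prior 1/3): chest 1 is available but not opened, probability 1/5; weight (1/3)·(1/5) = 1/15.
If it is in chest 3 (prior 1/3): the guide opened chest 3, so this case is ruled out; weight (1/3)·0 = 0.
The weights sum to 2/5.
So P(the ruby in chest 1 | the guide opened chest 3) = (1/3) / (2/5) = 5/6.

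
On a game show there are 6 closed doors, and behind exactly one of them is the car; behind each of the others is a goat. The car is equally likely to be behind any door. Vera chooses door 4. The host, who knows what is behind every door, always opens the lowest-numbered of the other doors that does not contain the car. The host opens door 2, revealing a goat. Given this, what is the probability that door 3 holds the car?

Apply Bayes' rule, conditioning on where the car actually is.
If it is behind door 1 (prior 1/6): door 2 is the lowest-numbered option available, probability 1; weight (1/6)·1 = 1/6.
If it is behind door 2 (prior 1/6): the host opened door 2, so this case is ruled out; weight (1/6)·0 = 0.
If it is behind any of doors 3, 4, 5, and 6 (prior 1/6 each): the host would have opened door 1 instead, probability 0; weight (1/6)·0 = 0 each.
The weights sum to 1/6.
So P(the car behind door 3 | the host opened door 2) = 0 / (1/6) = 0.

0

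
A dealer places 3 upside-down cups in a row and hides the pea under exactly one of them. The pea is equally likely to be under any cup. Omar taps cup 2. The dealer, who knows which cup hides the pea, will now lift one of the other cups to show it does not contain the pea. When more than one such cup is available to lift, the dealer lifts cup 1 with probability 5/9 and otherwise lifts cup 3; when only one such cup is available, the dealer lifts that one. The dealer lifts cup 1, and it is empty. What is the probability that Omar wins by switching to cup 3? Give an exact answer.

9/14

Apply Bayes' rule, conditioning on where the pea actually is.
If it is under cup 1 (prior 1/3): the dealer opened cup 1, so this case is ruled out; weight (1/3)·0 = 0.
If it is under cup 2 (prior 1/3): cup 1 is available, opened with probability 5/9; weight (1/3)·(5/9) = 5/27.
If it is under cup 3 (prior 1/3): only cup 1 is available, probability 1; weight (1/3)·1 = 1/3.
The weights sum to 14/27.
So P(the pea under cup 3 | the dealer opened cup 1) = (1/3) / (14/27) = 9/14.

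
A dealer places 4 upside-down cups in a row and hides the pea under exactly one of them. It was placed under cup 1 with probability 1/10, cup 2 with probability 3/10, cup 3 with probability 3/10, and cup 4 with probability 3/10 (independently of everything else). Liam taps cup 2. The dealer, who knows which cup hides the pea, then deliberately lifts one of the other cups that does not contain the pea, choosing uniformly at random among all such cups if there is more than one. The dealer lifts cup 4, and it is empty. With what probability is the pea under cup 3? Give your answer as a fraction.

1/2

Apply Bayes' rule, conditioning on where the pea actually is.
If it is under cup 1 (prior 1/10): the dealer has 2 equally likely choices, so probability 1/2; weight (1/10)·(1/2) = 1/20.
If it is under cup 2 (prior 3/10): the dealer has 3 equally likely choices, so probability 1/3; weight (3/10)·(1/3) = 1/10.
If it is under cup 3 (prior 3/10): the dealer has 2 equally likely choices, so probability 1/2; weight (3/10)·(1/2) = 3/20.
If it is under cup 4 (prior 3/10): the dealer opened cup 4, so this case is ruled out; weight (3/10)·0 = 0.
The weights sum to 3/10.
So P(the pea under cup 3 | the dealer opened cup 4) = (3/20) / (3/10) = 1/2.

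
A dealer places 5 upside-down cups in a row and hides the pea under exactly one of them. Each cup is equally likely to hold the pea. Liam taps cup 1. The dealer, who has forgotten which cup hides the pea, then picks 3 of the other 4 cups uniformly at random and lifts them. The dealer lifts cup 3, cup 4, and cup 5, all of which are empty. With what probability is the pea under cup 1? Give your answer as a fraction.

Condition on the true location of the pea.
If it is under either of cups 1 and 2 (prior 1/5 each): the dealer picks exactly this set with probability 1/4 regardless, and none is the prize; weight (1/5)·(1/4) = 1/20 each.
If it is under any of cups 3, 4, and 5 (prior 1/5 each): that cup was opened and seen not to hold the prize — ruled out; weight (1/5)·0 = 0 each.
The weights sum to 1/10.
So P(the pea under cup 1 | the dealer opened cup 3, cup 4, and cup 5) = (1/20) / (1/10) = 1/2.

1/2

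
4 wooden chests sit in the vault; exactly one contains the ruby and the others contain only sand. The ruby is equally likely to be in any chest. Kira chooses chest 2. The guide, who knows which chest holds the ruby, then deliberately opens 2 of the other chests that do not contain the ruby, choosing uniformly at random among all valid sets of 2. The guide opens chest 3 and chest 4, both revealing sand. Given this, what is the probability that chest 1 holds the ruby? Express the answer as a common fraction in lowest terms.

3/4

Condition on the true location of the ruby.
If it is in chest 1 (prior 1/4): the guide has no choice, probability 1; weight (1/4)·1 = 1/4.
If it is in chest 2 (prior 1/4): the guide has 3 equally likely choices, so probability 1/3; weight (1/4)·(1/3) = 1/12.
If it is in either of chests 3 and 4 (prior 1/4 each): that chest was opened and seen not to hold the prize — ruled out; weight (1/4)·0 = 0 each.
The weights sum to 1/3.
So P(the ruby in chest 1 | the guide opened chest 3 and chest 4) = (1/4) / (1/3) = 3/4.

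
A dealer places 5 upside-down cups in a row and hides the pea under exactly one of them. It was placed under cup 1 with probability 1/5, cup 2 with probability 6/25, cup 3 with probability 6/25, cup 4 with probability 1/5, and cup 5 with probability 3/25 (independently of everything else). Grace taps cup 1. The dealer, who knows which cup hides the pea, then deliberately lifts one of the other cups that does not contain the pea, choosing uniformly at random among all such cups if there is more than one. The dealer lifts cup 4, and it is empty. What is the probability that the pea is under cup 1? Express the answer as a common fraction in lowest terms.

1/5

Apply Bayes' rule, conditioning on where the pea actually is.
If it is under cup 1 (prior 1/5): the dealer has 4 equally likely choices, so probability 1/4; weight (1/5)·(1/4) = 1/20.
If it is under either of cups 2 and 3 (prior 6/25 each): the dealer has 3 equally likely choices, so probability 1/3; weight (6/25)·(1/3) = 2/25 each.
If it is under cup 4 (prior 1/5): the dealer opened cup 4, so this case is ruled out; weight (1/5)·0 = 0.
If it is under cup 5 (prior 3/25): the dealer has 3 equally likely choices, so probability 1/3; weight (3/25)·(1/3) = 1/25.
The weights sum to 1/4.
So P(the pea under cup 1 | the dealer opened cup 4) = (1/20) / (1/4) = 1/5.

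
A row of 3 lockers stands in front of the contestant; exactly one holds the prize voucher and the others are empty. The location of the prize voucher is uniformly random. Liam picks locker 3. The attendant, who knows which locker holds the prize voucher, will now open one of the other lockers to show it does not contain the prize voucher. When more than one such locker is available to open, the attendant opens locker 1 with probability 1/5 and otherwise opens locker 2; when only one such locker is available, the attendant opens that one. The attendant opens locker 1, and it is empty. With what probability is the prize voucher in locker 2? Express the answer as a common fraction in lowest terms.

Condition on the true location of the prize voucher.
If it is in locker 1 (prior 1/3): the attendant opened locker 1, so this case is ruled out; weight (1/3)·0 = 0.
If it is in locker 2 (prior 1/3): only locker 1 is available, probability 1; weight (1/3)·1 = 1/3.
If it is in locker 3 (prior 1/3): locker 1 is available, opened with probability 1/5; weight (1/3)·(1/5) = 1/15.
The weights sum to 2/5.
So P(the prize voucher in locker 2 | the attendant opened locker 1) = (1/3) / (2/5) = 5/6.

5/6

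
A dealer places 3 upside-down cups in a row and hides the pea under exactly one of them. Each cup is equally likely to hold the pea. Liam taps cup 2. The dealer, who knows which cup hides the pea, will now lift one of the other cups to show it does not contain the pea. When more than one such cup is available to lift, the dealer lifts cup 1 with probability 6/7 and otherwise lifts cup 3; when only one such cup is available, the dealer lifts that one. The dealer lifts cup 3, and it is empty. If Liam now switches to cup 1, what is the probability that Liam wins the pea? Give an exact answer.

7/8

Consider each possible location of the pea in turn.
If it is under cup 1 (prior 1/3): only cup 3 is available, probability 1; weight (1/3)·1 = 1/3.
If it is under cup 2 (prior 1/3): cup 1 is available but not opened, probability 1/7; weight (1/3)·(1/7) = 1/21.
If it is under cup 3 (prior 1/3): the dealer opened cup 3, so this case is ruled out; weight (1/3)·0 = 0.
The weights sum to 8/21.
So P(the pea under cup 1 | the dealer opened cup 3) = (1/3) / (8/21) = 7/8.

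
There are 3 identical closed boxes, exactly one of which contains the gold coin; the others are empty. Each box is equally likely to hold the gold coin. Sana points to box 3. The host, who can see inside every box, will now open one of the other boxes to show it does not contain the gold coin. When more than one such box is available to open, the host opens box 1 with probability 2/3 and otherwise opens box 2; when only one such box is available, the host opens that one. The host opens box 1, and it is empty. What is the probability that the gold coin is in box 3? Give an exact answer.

2/5

Condition on the true location of the gold coin.
If it is in box 1 (prior 1/3): the host opened box 1, so this case is ruled out; weight (1/3)·0 = 0.
If it is in box 2 (prior 1/3): only box 1 is available, probability 1; weight (1/3)·1 = 1/3.
If it is in box 3 (prior 1/3): box 1 is available, opened with probability 2/3; weight (1/3)·(2/3) = 2/9.
The weights sum to 5/9.
So P(the gold coin in box 3 | the host opened box 1) = (2/9) / (5/9) = 2/5.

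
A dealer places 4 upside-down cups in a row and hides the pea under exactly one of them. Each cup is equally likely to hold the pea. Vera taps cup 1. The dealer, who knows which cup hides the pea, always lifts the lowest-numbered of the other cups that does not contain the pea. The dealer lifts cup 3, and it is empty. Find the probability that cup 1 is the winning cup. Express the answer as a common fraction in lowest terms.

Apply Bayes' rule, conditioning on where the pea actually is.
If it is under either of cups 1 and 4 (prior 1/4 each): the dealer would have opened cup 2 instead, probability 0; weight (1/4)·0 = 0 each.
If it is under cup 2 (prior 1/4): cup 3 is the lowest-numbered option available, probability 1; weight (1/4)·1 = 1/4.
If it is under cup 3 (prior 1/4): the dealer opened cup 3, so this case is ruled out; weight (1/4)·0 = 0.
The weights sum to 1/4.
So P(the pea under cup 1 | the dealer opened cup 3) = 0 / (1/4) = 0.

0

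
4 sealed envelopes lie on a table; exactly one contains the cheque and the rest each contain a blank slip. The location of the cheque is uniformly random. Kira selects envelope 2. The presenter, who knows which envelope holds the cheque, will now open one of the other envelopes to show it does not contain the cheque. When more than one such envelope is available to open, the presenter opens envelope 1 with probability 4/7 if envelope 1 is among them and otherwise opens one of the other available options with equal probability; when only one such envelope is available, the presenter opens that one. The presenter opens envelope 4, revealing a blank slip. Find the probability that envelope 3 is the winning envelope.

3/8

Consider each possible location of the cheque in turn.
If it is in envelope 1 (prior 1/4): envelope 1 holds the prize so is unavailable; the presenter chooses uniformly among the 2 others, probability 1/2; weight (1/4)·(1/2) = 1/8.
If it is in envelope 2 (prior 1/4): envelope 1 is available but not opened; envelope 4 gets probability (1 − 4/7)/2 = 3/14; weight (1/4)·(3/14) = 3/56.
If it is in envelope 3 (prior 1/4): envelope 1 is available but not opened, probability 3/7; weight (1/4)·(3/7) = 3/28.
If it is in envelope 4 (prior 1/4): the presenter opened envelope 4, so this case is ruled out; weight (1/4)·0 = 0.
The weights sum to 2/7.
So P(the cheque in envelope 3 | the presenter opened envelope 4) = (3/28) / (2/7) = 3/8.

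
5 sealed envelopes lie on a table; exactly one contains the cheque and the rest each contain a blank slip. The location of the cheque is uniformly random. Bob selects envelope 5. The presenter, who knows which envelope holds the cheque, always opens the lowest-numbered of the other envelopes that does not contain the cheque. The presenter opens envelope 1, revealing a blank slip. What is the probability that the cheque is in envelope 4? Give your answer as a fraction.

Apply Bayes' rule, conditioning on where the cheque actually is.
If it is in envelope 1 (prior 1/5): the presenter opened envelope 1, so this case is ruled out; weight (1/5)·0 = 0.
If it is in any of envelopes 2, 3, 4, and 5 (prior 1/5 each): envelope 1 is the lowest-numbered option available, probability 1; weight (1/5)·1 = 1/5 each.
The weights sum to 4/5.
So P(the cheque in envelope 4 | the presenter opened envelope 1) = (1/5) / (4/5) = 1/4.

1/4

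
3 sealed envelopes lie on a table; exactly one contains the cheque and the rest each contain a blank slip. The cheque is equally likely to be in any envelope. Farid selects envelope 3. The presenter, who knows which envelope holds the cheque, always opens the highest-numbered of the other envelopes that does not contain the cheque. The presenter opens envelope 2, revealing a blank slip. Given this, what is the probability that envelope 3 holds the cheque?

1/2

Apply Bayes' rule, conditioning on where the cheque actually is.
If it is in either of envelopes 1 and 3 (prior 1/3 each): envelope 2 is the highest-numbered option available, probability 1; weight (1/3)·1 = 1/3 each.
If it is in envelope 2 (prior 1/3): the presenter opened envelope 2, so this case is ruled out; weight (1/3)·0 = 0.
The weights sum to 2/3.
So P(the cheque in envelope 3 | the presenter opened envelope 2) = (1/3) / (2/3) = 1/2.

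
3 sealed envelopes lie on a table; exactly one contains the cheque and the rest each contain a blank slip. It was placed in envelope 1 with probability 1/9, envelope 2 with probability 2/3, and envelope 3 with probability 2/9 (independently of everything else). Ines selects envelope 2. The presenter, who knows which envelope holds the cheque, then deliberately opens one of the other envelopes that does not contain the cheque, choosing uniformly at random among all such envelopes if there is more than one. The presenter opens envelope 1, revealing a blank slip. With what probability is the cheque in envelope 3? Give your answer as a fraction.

2/5

Consider each possible location of the cheque in turn.
If it is in envelope 1 (prior 1/9): the presenter opened envelope 1, so this case is ruled out; weight (1/9)·0 = 0.
If it is in envelope 2 (prior 2/3): the presenter has 2 equally likely choices, so probability 1/2; weight (2/3)·(1/2) = 1/3.
If it is in envelope 3 (prior 2/9): the presenter has no choice, probability 1; weight (2/9)·1 = 2/9.
The weights sum to 5/9.
So P(the cheque in envelope 3 | the presenter opened envelope 1) = (2/9) / (5/9) = 2/5.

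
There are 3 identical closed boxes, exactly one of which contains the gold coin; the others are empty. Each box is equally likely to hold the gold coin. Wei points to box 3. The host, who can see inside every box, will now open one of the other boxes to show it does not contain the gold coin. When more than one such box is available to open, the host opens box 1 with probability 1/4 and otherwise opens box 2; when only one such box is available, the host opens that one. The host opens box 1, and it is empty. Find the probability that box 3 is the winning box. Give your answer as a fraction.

1/5

Apply Bayes' rule, conditioning on where the gold coin actually is.
If it is in box 1 (prior 1/3): the host opened box 1, so this case is ruled out; weight (1/3)·0 = 0.
If it is in box 2 (prior 1/3): only box 1 is available, probability 1; weight (1/3)·1 = 1/3.
If it is in box 3 (prior 1/3): box 1 is available, opened with probability 1/4; weight (1/3)·(1/4) = 1/12.
The weights sum to 5/12.
So P(the gold coin in box 3 | the host opened box 1) = (1/12) / (5/12) = 1/5.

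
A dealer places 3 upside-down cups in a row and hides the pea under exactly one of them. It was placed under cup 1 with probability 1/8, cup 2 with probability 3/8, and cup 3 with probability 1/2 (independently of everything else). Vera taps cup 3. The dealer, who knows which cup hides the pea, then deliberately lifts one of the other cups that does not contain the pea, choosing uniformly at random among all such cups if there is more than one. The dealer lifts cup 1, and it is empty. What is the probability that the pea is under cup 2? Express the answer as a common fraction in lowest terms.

Condition on the true location of the pea.
If it is under cup 1 (prior 1/8): the dealer opened cup 1, so this case is ruled out; weight (1/8)·0 = 0.
If it is under cup 2 (prior 3/8): the dealer has no choice, probability 1; weight (3/8)·1 = 3/8.
If it is under cup 3 (prior 1/2): the dealer has 2 equally likely choices, so probability 1/2; weight (1/2)·(1/2) = 1/4.
The weights sum to 5/8.
So P(the pea under cup 2 | the dealer opened cup 1) = (3/8) / (5/8) = 3/5.

3/5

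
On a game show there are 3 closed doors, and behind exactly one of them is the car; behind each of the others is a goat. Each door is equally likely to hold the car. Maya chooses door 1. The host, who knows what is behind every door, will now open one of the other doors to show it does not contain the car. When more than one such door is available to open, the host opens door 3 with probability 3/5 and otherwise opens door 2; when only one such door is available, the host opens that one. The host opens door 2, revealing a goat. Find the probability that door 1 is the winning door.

Condition on the true location of the car.
If it is behind door 1 (prior 1/3): door 3 is available but not opened, probability 2/5; weight (1/3)·(2/5) = 2/15.
If it is behind door 2 (prior 1/3): the host opened door 2, so this case is ruled out; weight (1/3)·0 = 0.
If it is behind door 3 (prior 1/3): only door 2 is available, probability 1; weight (1/3)·1 = 1/3.
The weights sum to 7/15.
So P(the car behind door 1 | the host opened door 2) = (2/15) / (7/15) = 2/7.

2/7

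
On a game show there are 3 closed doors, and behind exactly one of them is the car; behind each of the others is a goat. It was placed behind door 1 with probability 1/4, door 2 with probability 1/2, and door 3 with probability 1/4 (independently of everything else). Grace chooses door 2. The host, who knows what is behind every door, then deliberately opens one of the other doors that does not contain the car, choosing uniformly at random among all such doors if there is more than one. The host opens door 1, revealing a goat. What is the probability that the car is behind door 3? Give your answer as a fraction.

Consider each possible location of the car in turn.
If it is behind door 1 (prior 1/4): the host opened door 1, so this case is ruled out; weight (1/4)·0 = 0.
If it is behind door 2 (prior 1/2): the host has 2 equally likely choices, so probability 1/2; weight (1/2)·(1/2) = 1/4.
If it is behind door 3 (prior 1/4): the host has no choice, probability 1; weight (1/4)·1 = 1/4.
The weights sum to 1/2.
So P(the car behind door 3 | the host opened door 1) = (1/4) / (1/2) = 1/2.

1/2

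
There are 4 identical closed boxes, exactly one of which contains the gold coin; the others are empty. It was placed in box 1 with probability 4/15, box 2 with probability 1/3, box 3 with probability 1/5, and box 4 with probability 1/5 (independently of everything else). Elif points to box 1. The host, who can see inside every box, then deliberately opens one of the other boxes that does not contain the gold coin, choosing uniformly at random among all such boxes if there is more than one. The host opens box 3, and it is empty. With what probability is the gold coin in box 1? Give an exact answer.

1/4

Consider each possible location of the gold coin in turn.
If it is in box 1 (prior 4/15): the host has 3 equally likely choices, so probability 1/3; weight (4/15)·(1/3) = 4/45.
If it is in box 2 (prior 1/3): the host has 2 equally likely choices, so probability 1/2; weight (1/3)·(1/2) = 1/6.
If it is in box 3 (prior 1/5): the host opened box 3, so this case is ruled out; weight (1/5)·0 = 0.
If it is in box 4 (prior 1/5): the host has 2 equally likely choices, so probability 1/2; weight (1/5)·(1/2) = 1/10.
The weights sum to 16/45.
So P(the gold coin in box 1 | the host opened box 3) = (4/45) / (16/45) = 1/4.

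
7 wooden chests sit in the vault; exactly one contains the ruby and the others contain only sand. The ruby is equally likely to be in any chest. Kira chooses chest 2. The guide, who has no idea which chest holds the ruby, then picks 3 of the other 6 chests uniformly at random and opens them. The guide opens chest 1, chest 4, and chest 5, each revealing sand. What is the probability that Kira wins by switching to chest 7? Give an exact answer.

1/4

Apply Bayes' rule, conditioning on where the ruby actually is.
If it is in any of chests 1, 4, and 5 (prior 1/7 each): that chest was opened and seen not to hold the prize — ruled out; weight (1/7)·0 = 0 each.
If it is in any of chests 2, 3, 6, and 7 (prior 1/7 each): the guide picks exactly this set with probability 1/20 regardless, and none is the prize; weight (1/7)·(1/20) = 1/140 each.
The weights sum to 1/35.
So P(the ruby in chest 7 | the guide opened chest 1, chest 4, and chest 5) = (1/140) / (1/35) = 1/4.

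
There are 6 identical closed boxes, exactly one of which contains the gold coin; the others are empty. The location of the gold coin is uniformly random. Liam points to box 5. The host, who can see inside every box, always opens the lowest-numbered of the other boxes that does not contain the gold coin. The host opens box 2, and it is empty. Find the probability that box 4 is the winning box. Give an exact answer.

Apply Bayes' rule, conditioning on where the gold coin actually is.
If it is in box 1 (prior 1/6): box 2 is the lowest-numbered option available, probability 1; weight (1/6)·1 = 1/6.
If it is in box 2 (prior 1/6): the host opened box 2, so this case is ruled out; weight (1/6)·0 = 0.
If it is in any of boxes 3, 4, 5, and 6 (prior 1/6 each): the host would have opened box 1 instead, probability 0; weight (1/6)·0 = 0 each.
The weights sum to 1/6.
So P(the gold coin in box 4 | the host opened box 2) = 0 / (1/6) = 0.

0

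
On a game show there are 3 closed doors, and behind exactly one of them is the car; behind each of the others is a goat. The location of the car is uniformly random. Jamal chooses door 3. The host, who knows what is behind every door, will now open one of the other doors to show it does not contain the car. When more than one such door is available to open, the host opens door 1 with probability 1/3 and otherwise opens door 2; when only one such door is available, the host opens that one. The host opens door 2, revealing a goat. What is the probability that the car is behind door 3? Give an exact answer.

Condition on the true location of the car.
If it is behind door 1 (prior 1/3): only door 2 is available, probability 1; weight (1/3)·1 = 1/3.
If it is behind door 2 (prior 1/3): the host opened door 2, so this case is ruled out; weight (1/3)·0 = 0.
If it is behind door 3 (prior 1/3): door 1 is available but not opened, probability 2/3; weight (1/3)·(2/3) = 2/9.
The weights sum to 5/9.
So P(the car behind door 3 | the host opened door 2) = (2/9) / (5/9) = 2/5.

2/5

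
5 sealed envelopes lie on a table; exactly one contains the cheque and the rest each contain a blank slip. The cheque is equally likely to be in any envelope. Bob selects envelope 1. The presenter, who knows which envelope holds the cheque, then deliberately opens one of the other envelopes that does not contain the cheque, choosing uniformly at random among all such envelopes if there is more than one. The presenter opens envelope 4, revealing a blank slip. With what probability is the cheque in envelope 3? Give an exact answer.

Condition on the true location of the cheque.
If it is in envelope 1 (prior 1/5): the presenter has 4 equally likely choices, so probability 1/4; weight (1/5)·(1/4) = 1/20.
If it is in any of envelopes 2, 3, and 5 (prior 1/5 each): the presenter has 3 equally likely choices, so probability 1/3; weight (1/5)·(1/3) = 1/15 each.
If it is in envelope 4 (prior 1/5): the presenter opened envelope 4, so this case is ruled out; weight (1/5)·0 = 0.
The weights sum to 1/4.
So P(the cheque in envelope 3 | the presenter opened envelope 4) = (1/15) / (1/4) = 4/15.

4/15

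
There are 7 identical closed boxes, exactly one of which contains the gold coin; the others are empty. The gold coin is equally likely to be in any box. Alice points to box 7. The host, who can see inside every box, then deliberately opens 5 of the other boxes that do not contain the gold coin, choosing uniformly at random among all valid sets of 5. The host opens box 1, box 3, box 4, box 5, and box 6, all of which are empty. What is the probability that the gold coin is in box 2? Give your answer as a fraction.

6/7

Consider each possible location of the gold coin in turn.
If it is in any of boxes 1, 3, 4, 5, and 6 (prior 1/7 each): that box was opened and seen not to hold the prize — ruled out; weight (1/7)·0 = 0 each.
If it is in box 2 (prior 1/7): the host has no choice, probability 1; weight (1/7)·1 = 1/7.
If it is in box 7 (prior 1/7): the host has 6 equally likely choices, so probability 1/6; weight (1/7)·(1/6) = 1/42.
The weights sum to 1/6.
So P(the gold coin in box 2 | the host opened box 1, box 3, box 4, box 5, and box 6) = (1/7) / (1/6) = 6/7.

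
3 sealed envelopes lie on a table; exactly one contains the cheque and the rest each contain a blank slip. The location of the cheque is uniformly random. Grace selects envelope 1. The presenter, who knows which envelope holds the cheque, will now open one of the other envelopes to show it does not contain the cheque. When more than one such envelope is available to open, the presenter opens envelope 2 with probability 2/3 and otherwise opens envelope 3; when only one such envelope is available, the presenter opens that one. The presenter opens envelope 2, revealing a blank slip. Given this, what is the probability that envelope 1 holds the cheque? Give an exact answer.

Apply Bayes' rule, conditioning on where the cheque actually is.
If it is in envelope 1 (prior 1/3): envelope 2 is available, opened with probability 2/3; weight (1/3)·(2/3) = 2/9.
If it is in envelope 2 (prior 1/3): the presenter opened envelope 2, so this case is ruled out; weight (1/3)·0 = 0.
If it is in envelope 3 (prior 1/3): only envelope 2 is available, probability 1; weight (1/3)·1 = 1/3.
The weights sum to 5/9.
So P(the cheque in envelope 1 | the presenter opened envelope 2) = (2/9) / (5/9) = 2/5.

2/5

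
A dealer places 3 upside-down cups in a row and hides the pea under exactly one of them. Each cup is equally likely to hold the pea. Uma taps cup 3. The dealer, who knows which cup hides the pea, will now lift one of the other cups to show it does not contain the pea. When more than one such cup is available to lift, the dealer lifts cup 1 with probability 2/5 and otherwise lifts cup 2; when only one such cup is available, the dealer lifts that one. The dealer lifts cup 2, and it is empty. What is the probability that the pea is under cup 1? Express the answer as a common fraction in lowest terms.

Consider each possible location of the pea in turn.
If it is under cup 1 (prior 1/3): only cup 2 is available, probability 1; weight (1/3)·1 = 1/3.
If it is under cup 2 (prior 1/3): the dealer opened cup 2, so this case is ruled out; weight (1/3)·0 = 0.
If it is under cup 3 (prior 1/3): cup 1 is available but not opened, probability 3/5; weight (1/3)·(3/5) = 1/5.
The weights sum to 8/15.
So P(the pea under cup 1 | the dealer opened cup 2) = (1/3) / (8/15) = 5/8.

5/8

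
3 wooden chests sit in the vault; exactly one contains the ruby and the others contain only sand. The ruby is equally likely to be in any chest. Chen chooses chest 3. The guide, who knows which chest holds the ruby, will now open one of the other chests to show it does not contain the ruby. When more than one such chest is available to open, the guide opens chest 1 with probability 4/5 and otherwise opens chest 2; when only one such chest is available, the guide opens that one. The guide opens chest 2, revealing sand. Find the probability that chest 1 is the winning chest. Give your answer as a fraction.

5/6

Condition on the true location of the ruby.
If it is in chest 1 (prior 1/3): only chest 2 is available, probability 1; weight (1/3)·1 = 1/3.
If it is in chest 2 (prior 1/3): the guide opened chest 2, so this case is ruled out; weight (1/3)·0 = 0.
If it is in chest 3 (prior 1/3): chest 1 is available but not opened, probability 1/5; weight (1/3)·(1/5) = 1/15.
The weights sum to 2/5.
So P(the ruby in chest 1 | the guide opened chest 2) = (1/3) / (2/5) = 5/6.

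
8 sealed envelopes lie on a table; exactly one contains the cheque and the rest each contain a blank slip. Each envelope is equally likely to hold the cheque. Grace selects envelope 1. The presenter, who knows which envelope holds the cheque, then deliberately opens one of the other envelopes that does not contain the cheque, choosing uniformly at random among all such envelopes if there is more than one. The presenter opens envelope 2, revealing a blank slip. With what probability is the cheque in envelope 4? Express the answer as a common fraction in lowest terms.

7/48

Consider each possible location of the cheque in turn.
If it is in envelope 1 (prior 1/8): the presenter has 7 equally likely choices, so probability 1/7; weight (1/8)·(1/7) = 1/56.
If it is in envelope 2 (prior 1/8): the presenter opened envelope 2, so this case is ruled out; weight (1/8)·0 = 0.
If it is in any of envelopes 3, 4, 5, 6, 7, and 8 (prior 1/8 each): the presenter has 6 equally likely choices, so probability 1/6; weight (1/8)·(1/6) = 1/48 each.
The weights sum to 1/7.
So P(the cheque in envelope 4 | the presenter opened envelope 2) = (1/48) / (1/7) = 7/48.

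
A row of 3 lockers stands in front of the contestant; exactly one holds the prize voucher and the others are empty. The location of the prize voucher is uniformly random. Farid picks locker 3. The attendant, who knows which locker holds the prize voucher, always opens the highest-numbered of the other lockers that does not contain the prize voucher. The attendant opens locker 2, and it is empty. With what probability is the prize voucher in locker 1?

1/2

Consider each possible location of the prize voucher in turn.
If it is in either of lockers 1 and 3 (prior 1/3 each): locker 2 is the highest-numbered option available, probability 1; weight (1/3)·1 = 1/3 each.
If it is in locker 2 (prior 1/3): the attendant opened locker 2, so this case is ruled out; weight (1/3)·0 = 0.
The weights sum to 2/3.
So P(the prize voucher in locker 1 | the attendant opened locker 2) = (1/3) / (2/3) = 1/2.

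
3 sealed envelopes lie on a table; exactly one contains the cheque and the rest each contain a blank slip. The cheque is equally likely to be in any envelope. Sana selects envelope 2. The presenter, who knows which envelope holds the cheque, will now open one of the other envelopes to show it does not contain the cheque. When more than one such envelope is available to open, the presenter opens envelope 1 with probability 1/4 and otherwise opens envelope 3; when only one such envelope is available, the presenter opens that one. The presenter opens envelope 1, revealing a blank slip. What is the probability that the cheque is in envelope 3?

Condition on the true location of the cheque.
If it is in envelope 1 (prior 1/3): the presenter opened envelope 1, so this case is ruled out; weight (1/3)·0 = 0.
If it is in envelope 2 (prior 1/3): envelope 1 is available, opened with probability 1/4; weight (1/3)·(1/4) = 1/12.
If it is in envelope 3 (prior 1/3): only envelope 1 is available, probability 1; weight (1/3)·1 = 1/3.
The weights sum to 5/12.
So P(the cheque in envelope 3 | the presenter opened envelope 1) = (1/3) / (5/12) = 4/5.

4/5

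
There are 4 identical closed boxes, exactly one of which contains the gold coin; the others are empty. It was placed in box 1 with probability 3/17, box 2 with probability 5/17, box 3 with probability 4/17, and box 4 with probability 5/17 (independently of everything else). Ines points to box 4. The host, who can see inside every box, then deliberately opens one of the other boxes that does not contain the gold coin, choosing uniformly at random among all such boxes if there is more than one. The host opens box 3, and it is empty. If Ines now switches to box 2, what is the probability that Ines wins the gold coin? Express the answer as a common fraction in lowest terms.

Consider each possible location of the gold coin in turn.
If it is in box 1 (prior 3/17): the host has 2 equally likely choices, so probability 1/2; weight (3/17)·(1/2) = 3/34.
If it is in box 2 (prior 5/17): the host has 2 equally likely choices, so probability 1/2; weight (5/17)·(1/2) = 5/34.
If it is in box 3 (prior 4/17): the host opened box 3, so this case is ruled out; weight (4/17)·0 = 0.
If it is in box 4 (prior 5/17): the host has 3 equally likely choices, so probability 1/3; weight (5/17)·(1/3) = 5/51.
The weights sum to 1/3.
So P(the gold coin in box 2 | the host opened box 3) = (5/34) / (1/3) = 15/34.

15/34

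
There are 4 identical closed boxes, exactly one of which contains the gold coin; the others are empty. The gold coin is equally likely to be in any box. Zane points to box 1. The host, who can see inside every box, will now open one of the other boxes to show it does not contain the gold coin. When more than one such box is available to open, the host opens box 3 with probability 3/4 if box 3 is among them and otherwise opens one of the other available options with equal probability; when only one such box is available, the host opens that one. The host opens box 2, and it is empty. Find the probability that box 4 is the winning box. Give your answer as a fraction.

2/7

Condition on the true location of the gold coin.
If it is in box 1 (prior 1/4): box 3 is available but not opened; box 2 gets probability (1 − 3/4)/2 = 1/8; weight (1/4)·(1/8) = 1/32.
If it is in box 2 (prior 1/4): the host opened box 2, so this case is ruled out; weight (1/4)·0 = 0.
If it is in box 3 (prior 1/4): box 3 holds the prize so is unavailable; the host chooses uniformly among the 2 others, probability 1/2; weight (1/4)·(1/2) = 1/8.
If it is in box 4 (prior 1/4): box 3 is available but not opened, probability 1/4; weight (1/4)·(1/4) = 1/16.
The weights sum to 7/32.
So P(the gold coin in box 4 | the host opened box 2) = (1/16) / (7/32) = 2/7.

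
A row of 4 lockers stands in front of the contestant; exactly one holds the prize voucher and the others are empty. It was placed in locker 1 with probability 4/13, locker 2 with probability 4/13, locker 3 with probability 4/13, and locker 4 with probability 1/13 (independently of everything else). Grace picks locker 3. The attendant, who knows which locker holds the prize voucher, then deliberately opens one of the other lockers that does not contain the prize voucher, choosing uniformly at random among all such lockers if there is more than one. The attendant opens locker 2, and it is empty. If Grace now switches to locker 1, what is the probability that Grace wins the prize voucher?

Apply Bayes' rule, conditioning on where the prize voucher actually is.
If it is in locker 1 (prior 4/13): the attendant has 2 equally likely choices, so probability 1/2; weight (4/13)·(1/2) = 2/13.
If it is in locker 2 (prior 4/13): the attendant opened locker 2, so this case is ruled out; weight (4/13)·0 = 0.
If it is in locker 3 (prior 4/13): the attendant has 3 equally likely choices, so probability 1/3; weight (4/13)·(1/3) = 4/39.
If it is in locker 4 (prior 1/13): the attendant has 2 equally likely choices, so probability 1/2; weight (1/13)·(1/2) = 1/26.
The weights sum to 23/78.
So P(the prize voucher in locker 1 | the attendant opened locker 2) = (2/13) / (23/78) = 12/23.

12/23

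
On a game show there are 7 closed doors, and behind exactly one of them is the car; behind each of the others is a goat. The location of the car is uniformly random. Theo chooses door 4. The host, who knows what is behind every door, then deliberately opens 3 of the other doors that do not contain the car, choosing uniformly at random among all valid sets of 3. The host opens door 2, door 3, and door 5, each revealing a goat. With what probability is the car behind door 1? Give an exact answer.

Consider each possible location of the car in turn.
If it is behind any of doors 1, 6, and 7 (prior 1/7 each): the host has 10 equally likely choices, so probability 1/10; weight (1/7)·(1/10) = 1/70 each.
If it is behind any of doors 2, 3, and 5 (prior 1/7 each): that door was opened and seen not to hold the prize — ruled out; weight (1/7)·0 = 0 each.
If it is behind door 4 (prior 1/7): the host has 20 equally likely choices, so probability 1/20; weight (1/7)·(1/20) = 1/140.
The weights sum to 1/20.
So P(the car behind door 1 | the host opened door 2, door 3, and door 5) = (1/70) / (1/20) = 2/7.

2/7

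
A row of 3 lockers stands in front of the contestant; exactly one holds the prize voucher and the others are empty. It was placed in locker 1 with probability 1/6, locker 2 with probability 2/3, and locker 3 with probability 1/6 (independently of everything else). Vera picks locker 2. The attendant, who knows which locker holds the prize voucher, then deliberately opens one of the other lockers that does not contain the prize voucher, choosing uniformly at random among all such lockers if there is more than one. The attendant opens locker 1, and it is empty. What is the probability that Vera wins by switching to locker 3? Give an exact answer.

1/3

Consider each possible location of the prize voucher in turn.
If it is in locker 1 (prior 1/6): the attendant opened locker 1, so this case is ruled out; weight (1/6)·0 = 0.
If it is in locker 2 (prior 2/3): the attendant has 2 equally likely choices, so probability 1/2; weight (2/3)·(1/2) = 1/3.
If it is in locker 3 (prior 1/6): the attendant has no choice, probability 1; weight (1/6)·1 = 1/6.
The weights sum to 1/2.
So P(the prize voucher in locker 3 | the attendant opened locker 1) = (1/6) / (1/2) = 1/3.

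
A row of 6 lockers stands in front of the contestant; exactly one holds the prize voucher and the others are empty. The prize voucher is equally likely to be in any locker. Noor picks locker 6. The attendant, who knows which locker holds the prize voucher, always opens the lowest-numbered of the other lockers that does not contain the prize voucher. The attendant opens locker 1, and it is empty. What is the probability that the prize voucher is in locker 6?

Apply Bayes' rule, conditioning on where the prize voucher actually is.
If it is in locker 1 (prior 1/6): the attendant opened locker 1, so this case is ruled out; weight (1/6)·0 = 0.
If it is in any of lockers 2, 3, 4, 5, and 6 (prior 1/6 each): locker 1 is the lowest-numbered option available, probability 1; weight (1/6)·1 = 1/6 each.
The weights sum to 5/6.
So P(the prize voucher in locker 6 | the attendant opened locker 1) = (1/6) / (5/6) = 1/5.

1/5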